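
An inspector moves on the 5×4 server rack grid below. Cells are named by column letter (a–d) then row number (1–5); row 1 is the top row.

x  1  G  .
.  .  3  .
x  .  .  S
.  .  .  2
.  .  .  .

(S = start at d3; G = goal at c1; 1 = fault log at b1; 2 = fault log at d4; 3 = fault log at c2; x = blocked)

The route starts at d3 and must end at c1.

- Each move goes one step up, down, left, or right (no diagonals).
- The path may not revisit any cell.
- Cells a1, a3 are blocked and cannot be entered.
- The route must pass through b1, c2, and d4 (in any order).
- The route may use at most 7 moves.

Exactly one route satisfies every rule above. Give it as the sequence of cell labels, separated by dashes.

d3 - d4 - c4 - c3 - c2 - b2 - b1 - c1

The budget equals the shortest possible length, so every move has to be on a shortest route through the required cells.
Route from d3: down to d4, left to c4, 2× up (reaching c2), left to b2, up to b1, right to c1 — 7 moves in all.
Check: all required cells visited; 7 ≤ 7 moves.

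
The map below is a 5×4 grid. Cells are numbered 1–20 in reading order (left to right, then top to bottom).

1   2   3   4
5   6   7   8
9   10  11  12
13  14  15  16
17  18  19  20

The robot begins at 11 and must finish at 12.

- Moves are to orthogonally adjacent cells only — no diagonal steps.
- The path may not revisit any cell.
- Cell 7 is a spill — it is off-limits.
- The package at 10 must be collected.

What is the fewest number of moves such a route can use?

5

Any route passes through 10 somewhere between 11 and 12. Summing Manhattan distances along the two legs (11 → 10 → 12) gives a lower bound of 1 + 2 = 3 moves.
The shortest route satisfying every rule uses 5 moves: 11 → 10 → 14 → 15 → 16 → 12.
The bound of 3 isn't tight here; checking systematically, no route of length 3 through 4 satisfies every constraint, so 5 is the minimum.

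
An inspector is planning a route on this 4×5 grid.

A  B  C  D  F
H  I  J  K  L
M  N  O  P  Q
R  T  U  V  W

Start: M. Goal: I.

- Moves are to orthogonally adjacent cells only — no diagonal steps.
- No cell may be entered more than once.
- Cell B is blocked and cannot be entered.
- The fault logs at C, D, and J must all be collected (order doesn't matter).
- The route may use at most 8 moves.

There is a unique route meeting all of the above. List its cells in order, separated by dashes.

M - N - O - P - K - D - C - J - I

The budget equals the shortest possible length, so every move has to be on a shortest route through the required cells.
Route from M: right 3 to P, up 2 to D, left 1 to C, down 1 to J, left 1 to I — 8 moves in all.
Check: all required cells visited; 8 ≤ 8 moves.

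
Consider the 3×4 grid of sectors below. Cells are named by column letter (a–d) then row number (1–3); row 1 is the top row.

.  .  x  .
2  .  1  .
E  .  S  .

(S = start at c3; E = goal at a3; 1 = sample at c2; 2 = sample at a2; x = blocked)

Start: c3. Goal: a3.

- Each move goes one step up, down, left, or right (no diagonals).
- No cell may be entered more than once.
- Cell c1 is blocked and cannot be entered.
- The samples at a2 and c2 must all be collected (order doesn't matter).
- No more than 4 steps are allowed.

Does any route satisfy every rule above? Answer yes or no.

yes

One route that works: c3 → c2 → b2 → a2 → a3.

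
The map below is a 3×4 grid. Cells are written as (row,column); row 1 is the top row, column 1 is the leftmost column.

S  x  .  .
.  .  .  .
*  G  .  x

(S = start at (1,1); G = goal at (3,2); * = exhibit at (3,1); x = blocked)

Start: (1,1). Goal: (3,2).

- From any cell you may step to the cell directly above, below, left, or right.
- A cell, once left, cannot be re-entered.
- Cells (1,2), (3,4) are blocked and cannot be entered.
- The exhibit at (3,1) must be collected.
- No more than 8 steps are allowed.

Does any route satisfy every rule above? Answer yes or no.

yes

One route that works: (1,1) → (2,1) → (3,1) → (3,2).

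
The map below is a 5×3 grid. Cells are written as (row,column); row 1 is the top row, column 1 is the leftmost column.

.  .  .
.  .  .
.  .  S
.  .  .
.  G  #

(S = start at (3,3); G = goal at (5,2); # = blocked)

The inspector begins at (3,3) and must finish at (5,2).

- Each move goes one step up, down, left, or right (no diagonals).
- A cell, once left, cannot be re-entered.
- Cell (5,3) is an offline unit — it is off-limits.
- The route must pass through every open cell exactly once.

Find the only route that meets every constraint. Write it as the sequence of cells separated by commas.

(3,3), (4,3), (4,2), (3,2), (2,2), (2,3), (1,3), (1,2), (1,1), (2,1), (3,1), (4,1), (5,1), (5,2)

Need to visit all 14 open cells exactly once, starting at (3,3) and ending at (5,2).
Cell (5,1) has only two open neighbours ((4,1) and (5,2)), so the path must pass straight through it: one of those is the cell it's entered from and the other is where it exits.
Route from (3,3): down to (4,3), left to (4,2), 2× up (reaching (2,2)), right to (2,3), up to (1,3), 2× left (reaching (1,1)), 4× down (reaching (5,1)), right to (5,2) — 13 moves in all.
Check: all 14 open cells covered.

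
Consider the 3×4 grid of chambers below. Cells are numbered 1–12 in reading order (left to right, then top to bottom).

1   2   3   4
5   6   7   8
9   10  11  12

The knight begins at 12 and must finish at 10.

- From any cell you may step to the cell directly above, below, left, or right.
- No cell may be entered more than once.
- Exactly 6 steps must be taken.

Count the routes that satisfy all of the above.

7

Need simple routes of exactly 6 moves from 12 to 10 (Manhattan distance 2, so 2 moves are spent on a detour and 2 undoing it).
Enumerating: 12 8 4 3 7 11 10 | 12 8 4 3 7 6 10 | 12 8 4 3 2 6 10 | 12 8 7 3 2 6 10 | 12 8 7 6 5 9 10 | 12 11 7 3 2 6 10 | 12 11 7 6 5 9 10.
That gives 7 routes.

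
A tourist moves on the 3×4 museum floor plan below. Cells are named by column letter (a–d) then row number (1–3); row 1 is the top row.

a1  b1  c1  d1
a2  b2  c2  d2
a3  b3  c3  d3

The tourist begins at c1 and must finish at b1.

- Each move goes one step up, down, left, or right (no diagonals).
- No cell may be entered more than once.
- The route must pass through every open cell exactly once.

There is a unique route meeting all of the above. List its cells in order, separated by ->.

Need to visit all 12 open cells exactly once, starting at c1 and ending at b1.
Route from c1: right to d1, 2× down (reaching d3), left to c3, up to c2, left to b2, down to b3, left to a3, 2× up (reaching a1), right to b1 — 11 moves in all.
Check: all 12 open cells covered.

c1 -> d1 -> d2 -> d3 -> c3 -> c2 -> b2 -> b3 -> a3 -> a2 -> a1 -> b1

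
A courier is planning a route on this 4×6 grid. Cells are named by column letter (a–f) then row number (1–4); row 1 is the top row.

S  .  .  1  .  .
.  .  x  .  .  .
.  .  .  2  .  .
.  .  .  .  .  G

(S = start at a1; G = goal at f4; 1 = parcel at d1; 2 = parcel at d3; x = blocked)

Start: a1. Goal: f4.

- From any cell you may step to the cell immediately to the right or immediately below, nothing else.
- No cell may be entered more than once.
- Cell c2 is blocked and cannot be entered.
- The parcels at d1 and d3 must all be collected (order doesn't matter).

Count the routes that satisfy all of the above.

3

A right/down-only route from a1 to f4 makes exactly 3 down-moves and 5 right-moves in some order.
With no other constraints that would be C(8,3) = 56 routes.
A monotone route can only reach the required cells in the order d1, d3, so split there and multiply the segment counts (each segment already excludes blocked cells): a1→d1: 1; d1→d3: 1; d3→f4: 3; product = 3.
That gives 3 routes.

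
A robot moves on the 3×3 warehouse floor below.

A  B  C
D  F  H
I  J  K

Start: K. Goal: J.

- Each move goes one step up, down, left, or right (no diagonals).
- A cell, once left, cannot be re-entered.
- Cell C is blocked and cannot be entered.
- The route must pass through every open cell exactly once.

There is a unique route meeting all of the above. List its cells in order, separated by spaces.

Need to visit all 8 open cells exactly once, starting at K and ending at J.
Cell A has only two open neighbours (D and B), so the path must pass straight through it: one of those is the cell it's entered from and the other is where it exits.
Route from K: up to H, left to F, up to B, left to A, 2× down (reaching I), right to J — 7 moves in all.
Check: all 8 open cells covered.

K H F B A D I J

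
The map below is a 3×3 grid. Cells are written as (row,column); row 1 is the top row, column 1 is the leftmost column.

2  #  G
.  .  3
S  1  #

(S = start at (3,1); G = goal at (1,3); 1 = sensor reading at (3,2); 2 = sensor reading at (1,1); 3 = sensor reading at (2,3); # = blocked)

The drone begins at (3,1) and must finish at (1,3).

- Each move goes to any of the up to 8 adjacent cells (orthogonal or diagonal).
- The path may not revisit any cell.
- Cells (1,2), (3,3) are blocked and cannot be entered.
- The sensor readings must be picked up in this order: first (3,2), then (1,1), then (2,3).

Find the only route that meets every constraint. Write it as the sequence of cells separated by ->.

The waypoints must appear in the order (3,2), (1,1), (2,3), with no cell reused.
Route from (3,1): right 1 to (3,2), up-left 1 to (2,1), up 1 to (1,1), down-right 1 to (2,2), right 1 to (2,3), up 1 to (1,3) — 6 moves in all.
Check: order respected (1 at step 1, 2 at step 3, 3 at step 5).

(3,1) -> (3,2) -> (2,1) -> (1,1) -> (2,2) -> (2,3) -> (1,3)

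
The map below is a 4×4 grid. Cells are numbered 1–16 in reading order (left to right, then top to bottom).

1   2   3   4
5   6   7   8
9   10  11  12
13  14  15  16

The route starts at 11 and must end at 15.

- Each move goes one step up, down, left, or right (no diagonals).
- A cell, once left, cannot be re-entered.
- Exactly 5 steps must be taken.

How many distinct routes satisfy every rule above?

3

Need simple routes of exactly 5 moves from 11 to 15 (Manhattan distance 1, so 2 moves are spent on a detour and 2 undoing it).
Enumerating: 11 7 6 10 14 15 | 11 7 8 12 16 15 | 11 10 9 13 14 15.
That gives 3 routes.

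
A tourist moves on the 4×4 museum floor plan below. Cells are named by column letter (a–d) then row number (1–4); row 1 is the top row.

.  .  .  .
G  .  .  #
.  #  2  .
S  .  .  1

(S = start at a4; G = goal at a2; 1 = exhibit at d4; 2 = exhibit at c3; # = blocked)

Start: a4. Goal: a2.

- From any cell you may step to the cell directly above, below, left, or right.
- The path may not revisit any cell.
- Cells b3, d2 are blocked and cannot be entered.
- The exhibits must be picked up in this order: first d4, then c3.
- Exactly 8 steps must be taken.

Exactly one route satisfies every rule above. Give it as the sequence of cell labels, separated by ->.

a4 -> b4 -> c4 -> d4 -> d3 -> c3 -> c2 -> b2 -> a2

The waypoints must appear in the order d4, c3, with no cell reused.
Route from a4: 3× right (reaching d4), up to d3, left to c3, up to c2, 2× left (reaching a2) — 8 moves in all.
Check: order respected (1 at step 3, 2 at step 5); 8 moves as required.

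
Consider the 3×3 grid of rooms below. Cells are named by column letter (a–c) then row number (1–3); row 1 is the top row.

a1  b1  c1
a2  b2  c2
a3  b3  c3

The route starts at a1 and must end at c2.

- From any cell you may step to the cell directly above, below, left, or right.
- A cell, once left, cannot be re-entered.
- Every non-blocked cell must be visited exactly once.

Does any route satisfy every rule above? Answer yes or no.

Colour the cells like a checkerboard: each orthogonal step flips colour, so a Hamiltonian route alternates colours. Here there are 5 cells of one colour and 4 of the other, with start on the opposite colour to the goal — the counts and endpoints can't be arranged into an alternating sequence of length 9, so no Hamiltonian route exists.

no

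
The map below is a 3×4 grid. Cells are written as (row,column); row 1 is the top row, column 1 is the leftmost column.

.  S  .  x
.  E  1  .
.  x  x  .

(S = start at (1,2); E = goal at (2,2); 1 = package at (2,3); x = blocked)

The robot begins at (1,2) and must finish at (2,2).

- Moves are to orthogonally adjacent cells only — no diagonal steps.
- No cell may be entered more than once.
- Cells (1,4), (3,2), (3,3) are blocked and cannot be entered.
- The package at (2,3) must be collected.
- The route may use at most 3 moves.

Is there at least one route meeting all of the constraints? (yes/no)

One route that works: (1,2) → (1,3) → (2,3) → (2,2).

yes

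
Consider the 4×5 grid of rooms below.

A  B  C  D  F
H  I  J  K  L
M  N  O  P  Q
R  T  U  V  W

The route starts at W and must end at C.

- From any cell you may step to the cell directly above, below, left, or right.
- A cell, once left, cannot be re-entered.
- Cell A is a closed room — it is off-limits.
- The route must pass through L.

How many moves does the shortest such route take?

5

Any route passes through L somewhere between W and C. Summing Manhattan distances along the two legs (W → L → C) gives a lower bound of 2 + 3 = 5 moves.
A route of 5 moves achieves this: W → Q → L → F → D → C.
Since 5 matches the lower bound, it is optimal.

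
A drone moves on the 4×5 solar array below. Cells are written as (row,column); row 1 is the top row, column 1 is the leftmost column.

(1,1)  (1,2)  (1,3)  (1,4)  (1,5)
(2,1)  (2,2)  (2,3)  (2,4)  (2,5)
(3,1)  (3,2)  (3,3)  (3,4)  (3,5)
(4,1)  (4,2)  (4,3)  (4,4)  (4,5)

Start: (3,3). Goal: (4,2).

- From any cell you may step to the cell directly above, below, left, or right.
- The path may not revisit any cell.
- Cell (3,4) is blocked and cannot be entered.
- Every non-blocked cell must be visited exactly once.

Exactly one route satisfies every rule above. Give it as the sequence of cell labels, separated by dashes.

(3,3) - (4,3) - (4,4) - (4,5) - (3,5) - (2,5) - (1,5) - (1,4) - (2,4) - (2,3) - (1,3) - (1,2) - (1,1) - (2,1) - (2,2) - (3,2) - (3,1) - (4,1) - (4,2)

Need to visit all 19 open cells exactly once, starting at (3,3) and ending at (4,2).
Cell (4,4) has only two open neighbours ((4,3) and (4,5)), so the path must pass straight through it: one of those is the cell it's entered from and the other is where it exits.
Route from (3,3): down to (4,3), 2× right (reaching (4,5)), 3× up (reaching (1,5)), left to (1,4), down to (2,4), left to (2,3), up to (1,3), 2× left (reaching (1,1)), down to (2,1), right to (2,2), down to (3,2), left to (3,1), down to (4,1), right to (4,2) — 18 moves in all.
Check: all 19 open cells covered.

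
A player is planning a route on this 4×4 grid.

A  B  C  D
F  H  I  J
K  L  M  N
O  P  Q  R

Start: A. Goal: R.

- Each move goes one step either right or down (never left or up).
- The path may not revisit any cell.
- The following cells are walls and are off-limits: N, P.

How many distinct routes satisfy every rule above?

6

A right/down-only route from A to R makes exactly 3 down-moves and 3 right-moves in some order.
With no other constraints that would be C(6,3) = 20 routes.
Subtract routes through each blocked cell (inclusion–exclusion for overlaps): − through N: 10 − through P: 4 → 6.
That gives 6 routes.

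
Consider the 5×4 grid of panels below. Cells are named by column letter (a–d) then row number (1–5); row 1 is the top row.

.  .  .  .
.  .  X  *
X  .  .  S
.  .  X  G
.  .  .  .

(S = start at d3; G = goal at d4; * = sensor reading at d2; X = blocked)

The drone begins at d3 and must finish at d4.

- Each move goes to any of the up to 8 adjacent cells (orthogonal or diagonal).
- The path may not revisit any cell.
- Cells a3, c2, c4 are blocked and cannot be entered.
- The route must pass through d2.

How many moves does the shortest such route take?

3

Any route passes through d2 somewhere between d3 and d4. Summing Chebyshev distances along the two legs (d3 → d2 → d4) gives a lower bound of 1 + 2 = 3 moves.
A route of 3 moves achieves this: d3 → d2 → c3 → d4.
Since 3 matches the lower bound, it is optimal.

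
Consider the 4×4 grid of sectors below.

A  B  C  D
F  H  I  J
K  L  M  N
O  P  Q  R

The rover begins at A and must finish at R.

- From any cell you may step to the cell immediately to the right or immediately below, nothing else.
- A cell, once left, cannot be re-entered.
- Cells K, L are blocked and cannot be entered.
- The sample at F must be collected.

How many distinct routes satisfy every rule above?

3

A right/down-only route from A to R makes exactly 3 down-moves and 3 right-moves in some order.
With no other constraints that would be C(6,3) = 20 routes.
Split at F and multiply the segment counts (each segment already excludes blocked cells): A→F: 1; F→R: 3; product = 3.
That gives 3 routes.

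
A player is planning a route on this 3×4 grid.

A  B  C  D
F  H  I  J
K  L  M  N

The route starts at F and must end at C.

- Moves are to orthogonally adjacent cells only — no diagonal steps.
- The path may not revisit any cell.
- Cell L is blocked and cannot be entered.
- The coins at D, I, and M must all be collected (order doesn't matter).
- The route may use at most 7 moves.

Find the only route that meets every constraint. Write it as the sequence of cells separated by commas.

The 7-move cap with required stops at D, I, M leaves no slack for detours.
Route from F: 2× right (reaching I), down to M, right to N, 2× up (reaching D), left to C — 7 moves in all.
Check: all required cells visited; 7 ≤ 7 moves.

F, H, I, M, N, J, D, C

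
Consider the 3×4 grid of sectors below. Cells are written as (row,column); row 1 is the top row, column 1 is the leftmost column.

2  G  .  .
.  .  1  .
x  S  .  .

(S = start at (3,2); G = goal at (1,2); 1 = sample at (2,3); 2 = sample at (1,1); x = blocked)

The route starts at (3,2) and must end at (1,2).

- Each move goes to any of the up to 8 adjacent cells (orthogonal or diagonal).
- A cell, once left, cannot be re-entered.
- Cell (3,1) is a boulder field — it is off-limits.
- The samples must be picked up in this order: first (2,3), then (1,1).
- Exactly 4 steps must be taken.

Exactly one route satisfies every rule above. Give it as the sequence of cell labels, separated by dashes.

(3,2) - (2,3) - (2,2) - (1,1) - (1,2)

The waypoints must appear in the order (2,3), (1,1), with no cell reused.
Route from (3,2): up-right 1 to (2,3), left 1 to (2,2), up-left 1 to (1,1), right 1 to (1,2) — 4 moves in all.
Check: order respected (1 at step 1, 2 at step 3); 4 moves as required.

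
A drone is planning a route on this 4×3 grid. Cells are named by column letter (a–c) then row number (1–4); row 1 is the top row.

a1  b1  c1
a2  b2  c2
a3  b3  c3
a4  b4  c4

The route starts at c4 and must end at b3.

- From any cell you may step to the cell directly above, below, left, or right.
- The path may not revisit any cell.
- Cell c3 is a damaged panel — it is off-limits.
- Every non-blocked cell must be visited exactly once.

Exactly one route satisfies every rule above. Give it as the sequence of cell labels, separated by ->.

Need to visit all 11 open cells exactly once, starting at c4 and ending at b3.
Cell a1 has only two open neighbours (a2 and b1), so the path must pass straight through it: one of those is the cell it's entered from and the other is where it exits.
Route from c4: left 2 to a4, up 3 to a1, right 2 to c1, down 1 to c2, left 1 to b2, down 1 to b3 — 10 moves in all.
Check: all 11 open cells covered.

c4 -> b4 -> a4 -> a3 -> a2 -> a1 -> b1 -> c1 -> c2 -> b2 -> b3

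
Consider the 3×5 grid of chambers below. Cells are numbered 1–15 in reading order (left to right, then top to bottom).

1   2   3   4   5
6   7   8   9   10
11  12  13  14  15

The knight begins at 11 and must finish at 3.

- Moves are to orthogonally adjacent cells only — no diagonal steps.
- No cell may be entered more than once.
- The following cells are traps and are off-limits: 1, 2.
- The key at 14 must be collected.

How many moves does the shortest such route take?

6

Any route passes through 14 somewhere between 11 and 3. Summing Manhattan distances along the two legs (11 → 14 → 3) gives a lower bound of 3 + 3 = 6 moves.
A route of 6 moves achieves this: 11 → 12 → 13 → 14 → 9 → 4 → 3.
Since 6 matches the lower bound, it is optimal.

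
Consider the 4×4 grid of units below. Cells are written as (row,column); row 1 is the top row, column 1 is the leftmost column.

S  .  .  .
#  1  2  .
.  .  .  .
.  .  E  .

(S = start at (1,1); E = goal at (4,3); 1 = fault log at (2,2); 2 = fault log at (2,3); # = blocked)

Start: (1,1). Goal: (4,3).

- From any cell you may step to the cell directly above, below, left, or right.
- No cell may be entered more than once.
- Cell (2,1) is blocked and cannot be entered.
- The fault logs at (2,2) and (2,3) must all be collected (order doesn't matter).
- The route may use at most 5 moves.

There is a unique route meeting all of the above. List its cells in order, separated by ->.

The 5-move cap with required stops at (2,2), (2,3) leaves no slack for detours.
Route from (1,1): right to (1,2), down to (2,2), right to (2,3), 2× down (reaching (4,3)) — 5 moves in all.
Check: all required cells visited; 5 ≤ 5 moves.

(1,1) -> (1,2) -> (2,2) -> (2,3) -> (3,3) -> (4,3)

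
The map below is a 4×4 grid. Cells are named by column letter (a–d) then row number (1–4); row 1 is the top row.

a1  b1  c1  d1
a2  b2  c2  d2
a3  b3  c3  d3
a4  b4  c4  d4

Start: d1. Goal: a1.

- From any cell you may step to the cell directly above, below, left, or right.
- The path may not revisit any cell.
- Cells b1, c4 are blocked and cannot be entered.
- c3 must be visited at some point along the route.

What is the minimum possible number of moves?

7

Any route passes through c3 somewhere between d1 and a1. Summing Manhattan distances along the two legs (d1 → c3 → a1) gives a lower bound of 3 + 4 = 7 moves.
A route of 7 moves achieves this: d1 → d2 → d3 → c3 → c2 → b2 → a2 → a1.
Since 7 matches the lower bound, it is optimal.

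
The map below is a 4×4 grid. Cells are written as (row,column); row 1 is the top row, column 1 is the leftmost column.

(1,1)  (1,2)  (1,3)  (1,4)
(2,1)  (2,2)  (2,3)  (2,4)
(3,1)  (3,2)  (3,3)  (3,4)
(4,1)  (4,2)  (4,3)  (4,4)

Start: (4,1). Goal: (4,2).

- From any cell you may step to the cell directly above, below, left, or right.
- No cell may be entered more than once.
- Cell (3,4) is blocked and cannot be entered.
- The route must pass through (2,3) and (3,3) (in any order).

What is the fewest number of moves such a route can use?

Any route passes through (2,3) and (3,3) in some order between (4,1) and (4,2). Summing Manhattan distances along each leg and taking the cheapest ordering ((4,1) → (3,3) → (2,3) → (4,2)) gives a lower bound of 3 + 1 + 3 = 7 moves.
A route of 7 moves achieves this: (4,1) → (3,1) → (2,1) → (2,2) → (2,3) → (3,3) → (4,3) → (4,2).
Since 7 matches the lower bound, it is optimal.

7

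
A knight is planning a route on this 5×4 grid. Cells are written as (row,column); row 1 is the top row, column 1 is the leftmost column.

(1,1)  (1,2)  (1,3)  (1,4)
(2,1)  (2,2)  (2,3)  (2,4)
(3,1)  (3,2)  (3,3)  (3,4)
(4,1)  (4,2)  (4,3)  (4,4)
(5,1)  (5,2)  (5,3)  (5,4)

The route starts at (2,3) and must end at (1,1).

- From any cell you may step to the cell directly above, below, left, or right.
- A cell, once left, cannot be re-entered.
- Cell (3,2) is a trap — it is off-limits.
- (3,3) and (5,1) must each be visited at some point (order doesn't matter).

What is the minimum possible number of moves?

9

Any route passes through (3,3) and (5,1) in some order between (2,3) and (1,1). Summing Manhattan distances along each leg and taking the cheapest ordering ((2,3) → (3,3) → (5,1) → (1,1)) gives a lower bound of 1 + 4 + 4 = 9 moves.
A route of 9 moves achieves this: (2,3) → (3,3) → (4,3) → (5,3) → (5,2) → (5,1) → (4,1) → (3,1) → (2,1) → (1,1).
Since 9 matches the lower bound, it is optimal.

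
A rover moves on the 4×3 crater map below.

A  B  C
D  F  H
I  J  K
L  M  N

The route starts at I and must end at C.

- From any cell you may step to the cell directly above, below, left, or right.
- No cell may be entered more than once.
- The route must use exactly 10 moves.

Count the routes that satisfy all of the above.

5

Need simple routes of exactly 10 moves from I to C (Manhattan distance 4, so 3 moves are spent on a detour and 3 undoing it).
Enumerating: I D A B F J M N K H C | I L M J K H F D A B C | I L M N K H F D A B C | I L M N K J F D A B C | I J M N K H F D A B C.
That gives 5 routes.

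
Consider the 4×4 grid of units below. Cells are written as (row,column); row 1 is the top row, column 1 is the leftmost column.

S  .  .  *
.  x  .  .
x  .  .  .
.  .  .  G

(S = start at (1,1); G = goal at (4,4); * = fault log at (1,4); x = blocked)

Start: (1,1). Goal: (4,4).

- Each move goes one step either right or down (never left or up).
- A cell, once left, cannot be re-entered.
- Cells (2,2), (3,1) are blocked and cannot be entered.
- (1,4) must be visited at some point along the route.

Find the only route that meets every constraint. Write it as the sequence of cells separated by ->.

Moves only go right or down, so the column and row indices never decrease.
Route from (1,1): right 3 to (1,4), down 3 to (4,4) — 6 moves in all.
Check: all required cells visited.

(1,1) -> (1,2) -> (1,3) -> (1,4) -> (2,4) -> (3,4) -> (4,4)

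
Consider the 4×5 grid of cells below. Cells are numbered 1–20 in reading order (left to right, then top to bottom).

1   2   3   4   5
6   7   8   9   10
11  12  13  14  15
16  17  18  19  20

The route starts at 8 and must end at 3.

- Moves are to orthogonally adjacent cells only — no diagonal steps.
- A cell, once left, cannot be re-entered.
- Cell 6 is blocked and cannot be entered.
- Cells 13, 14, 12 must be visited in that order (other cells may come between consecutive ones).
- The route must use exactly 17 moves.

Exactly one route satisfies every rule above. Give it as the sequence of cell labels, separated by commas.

8, 13, 14, 9, 4, 5, 10, 15, 20, 19, 18, 17, 16, 11, 12, 7, 2, 3

The waypoints must appear in the order 13, 14, 12, with no cell reused.
Route from 8: down 1 to 13, right 1 to 14, up 2 to 4, right 1 to 5, down 3 to 20, left 4 to 16, up 1 to 11, right 1 to 12, up 2 to 2, right 1 to 3 — 17 moves in all.
Check: order respected (13 at step 1, 14 at step 2, 12 at step 14); 17 moves as required.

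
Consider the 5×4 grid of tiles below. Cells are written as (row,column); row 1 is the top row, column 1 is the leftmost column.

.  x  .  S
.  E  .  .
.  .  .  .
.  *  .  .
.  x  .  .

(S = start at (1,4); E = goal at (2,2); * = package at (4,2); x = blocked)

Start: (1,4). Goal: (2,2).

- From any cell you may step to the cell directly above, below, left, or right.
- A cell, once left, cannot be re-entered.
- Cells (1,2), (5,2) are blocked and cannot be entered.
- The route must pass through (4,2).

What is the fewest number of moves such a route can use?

7

Any route passes through (4,2) somewhere between (1,4) and (2,2). Summing Manhattan distances along the two legs ((1,4) → (4,2) → (2,2)) gives a lower bound of 5 + 2 = 7 moves.
A route of 7 moves achieves this: (1,4) → (2,4) → (3,4) → (4,4) → (4,3) → (4,2) → (3,2) → (2,2).
Since 7 matches the lower bound, it is optimal.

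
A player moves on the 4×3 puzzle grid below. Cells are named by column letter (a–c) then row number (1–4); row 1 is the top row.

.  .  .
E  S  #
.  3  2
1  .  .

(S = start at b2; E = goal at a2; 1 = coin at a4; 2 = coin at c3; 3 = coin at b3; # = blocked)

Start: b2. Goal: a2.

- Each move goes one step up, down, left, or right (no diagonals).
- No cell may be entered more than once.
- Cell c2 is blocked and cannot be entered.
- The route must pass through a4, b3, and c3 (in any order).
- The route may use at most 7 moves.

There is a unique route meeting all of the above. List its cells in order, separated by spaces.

b2 b3 c3 c4 b4 a4 a3 a2

The budget equals the shortest possible length, so every move has to be on a shortest route through the required cells.
Route from b2: down 1 to b3, right 1 to c3, down 1 to c4, left 2 to a4, up 2 to a2 — 7 moves in all.
Check: all required cells visited; 7 ≤ 7 moves.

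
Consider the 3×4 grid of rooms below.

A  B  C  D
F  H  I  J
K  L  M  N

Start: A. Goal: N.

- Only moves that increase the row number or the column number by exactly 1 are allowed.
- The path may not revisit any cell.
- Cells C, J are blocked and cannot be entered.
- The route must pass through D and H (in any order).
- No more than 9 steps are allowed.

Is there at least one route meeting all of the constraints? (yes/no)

no

H is below but to the left of D: going D → H would need a leftward move and H → D an upward move, so no right/down-only route can visit both required cells.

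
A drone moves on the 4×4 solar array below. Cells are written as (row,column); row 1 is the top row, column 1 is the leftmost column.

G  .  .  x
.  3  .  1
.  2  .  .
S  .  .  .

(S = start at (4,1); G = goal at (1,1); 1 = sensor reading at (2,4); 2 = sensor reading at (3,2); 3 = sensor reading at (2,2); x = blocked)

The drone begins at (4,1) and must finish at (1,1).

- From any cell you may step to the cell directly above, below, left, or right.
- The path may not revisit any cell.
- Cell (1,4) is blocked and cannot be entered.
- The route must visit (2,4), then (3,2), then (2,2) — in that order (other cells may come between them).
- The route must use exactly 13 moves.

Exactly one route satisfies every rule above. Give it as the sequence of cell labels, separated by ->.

(4,1) -> (4,2) -> (4,3) -> (4,4) -> (3,4) -> (2,4) -> (2,3) -> (3,3) -> (3,2) -> (3,1) -> (2,1) -> (2,2) -> (1,2) -> (1,1)

The waypoints must appear in the order (2,4), (3,2), (2,2), with no cell reused.
Route from (4,1): right 3 to (4,4), up 2 to (2,4), left 1 to (2,3), down 1 to (3,3), left 2 to (3,1), up 1 to (2,1), right 1 to (2,2), up 1 to (1,2), left 1 to (1,1) — 13 moves in all.
Check: order respected (1 at step 5, 2 at step 8, 3 at step 11); 13 moves as required.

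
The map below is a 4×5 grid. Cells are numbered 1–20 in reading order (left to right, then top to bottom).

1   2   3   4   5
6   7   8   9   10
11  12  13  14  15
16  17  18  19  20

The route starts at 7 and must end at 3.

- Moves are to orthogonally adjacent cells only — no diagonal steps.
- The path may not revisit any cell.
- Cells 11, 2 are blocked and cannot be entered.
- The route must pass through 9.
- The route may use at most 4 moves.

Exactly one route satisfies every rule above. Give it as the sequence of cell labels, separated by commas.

Any route must reach 9 and still end at 3 within 4 moves, so the order of the required stops is forced.
Route from 7: right 2 to 9, up 1 to 4, left 1 to 3 — 4 moves in all.
Check: all required cells visited; 4 ≤ 4 moves.

7, 8, 9, 4, 3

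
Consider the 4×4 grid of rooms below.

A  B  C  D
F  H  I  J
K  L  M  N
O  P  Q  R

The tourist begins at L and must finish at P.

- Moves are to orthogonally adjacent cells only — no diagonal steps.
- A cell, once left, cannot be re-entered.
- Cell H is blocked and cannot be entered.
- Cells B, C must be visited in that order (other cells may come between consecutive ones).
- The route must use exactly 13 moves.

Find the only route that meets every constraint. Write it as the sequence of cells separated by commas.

The waypoints must appear in the order B, C, with no cell reused.
Route from L: left 1 to K, up 2 to A, right 3 to D, down 1 to J, left 1 to I, down 1 to M, right 1 to N, down 1 to R, left 2 to P — 13 moves in all.
Check: order respected (B at step 4, C at step 5); 13 moves as required.

L, K, F, A, B, C, D, J, I, M, N, R, Q, P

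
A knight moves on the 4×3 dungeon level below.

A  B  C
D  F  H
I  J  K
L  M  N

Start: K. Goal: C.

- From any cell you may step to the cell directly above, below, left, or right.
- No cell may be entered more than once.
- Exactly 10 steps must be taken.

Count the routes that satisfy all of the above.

Need simple routes of exactly 10 moves from K to C (Manhattan distance 2, so 4 moves are spent on a detour and 4 undoing it).
Enumerating: K H F J M L I D A B C | K N M J I D A B F H C | K N M L I D A B F H C | K N M L I J F D A B C | K J M L I D A B F H C.
That gives 5 routes.

5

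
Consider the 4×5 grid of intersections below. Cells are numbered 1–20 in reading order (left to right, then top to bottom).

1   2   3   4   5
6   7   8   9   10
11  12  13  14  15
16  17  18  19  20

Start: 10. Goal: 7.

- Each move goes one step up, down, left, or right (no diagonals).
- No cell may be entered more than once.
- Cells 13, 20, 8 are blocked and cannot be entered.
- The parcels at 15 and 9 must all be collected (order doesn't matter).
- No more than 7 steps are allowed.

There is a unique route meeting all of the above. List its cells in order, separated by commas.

10, 15, 14, 9, 4, 3, 2, 7

The 7-move cap with required stops at 15, 9 leaves no slack for detours.
Route from 10: down to 15, left to 14, 2× up (reaching 4), 2× left (reaching 2), down to 7 — 7 moves in all.
Check: all required cells visited; 7 ≤ 7 moves.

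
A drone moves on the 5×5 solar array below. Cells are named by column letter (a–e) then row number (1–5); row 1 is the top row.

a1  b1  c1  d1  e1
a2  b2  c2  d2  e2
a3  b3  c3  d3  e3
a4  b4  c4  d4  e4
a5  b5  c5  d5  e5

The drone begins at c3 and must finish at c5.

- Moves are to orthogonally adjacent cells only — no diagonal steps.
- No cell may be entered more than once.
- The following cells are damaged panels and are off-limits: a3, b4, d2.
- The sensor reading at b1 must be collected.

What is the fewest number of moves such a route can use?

Any route passes through b1 somewhere between c3 and c5. Summing Manhattan distances along the two legs (c3 → b1 → c5) gives a lower bound of 3 + 5 = 8 moves.
The shortest route satisfying every rule uses 12 moves: c3 → c2 → b2 → b1 → c1 → d1 → e1 → e2 → e3 → e4 → e5 → d5 → c5.
The bound of 8 isn't tight here; checking systematically, no route of length 8 through 11 satisfies every constraint (on a 4-connected grid the length of any start-to-goal walk has the same parity as the Manhattan bound, so only lengths 8, 10, 12, … need checking), so 12 is the minimum.

12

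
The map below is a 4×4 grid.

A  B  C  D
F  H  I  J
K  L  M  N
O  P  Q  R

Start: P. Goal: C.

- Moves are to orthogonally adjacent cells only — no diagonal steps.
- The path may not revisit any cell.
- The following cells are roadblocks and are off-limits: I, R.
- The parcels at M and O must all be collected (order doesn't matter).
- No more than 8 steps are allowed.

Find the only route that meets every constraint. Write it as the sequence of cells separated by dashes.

Any route must reach M and O and still end at C within 8 moves, so the order of the required stops is forced.
Route from P: left to O, up to K, 3× right (reaching N), 2× up (reaching D), left to C — 8 moves in all.
Check: all required cells visited; 8 ≤ 8 moves.

P - O - K - L - M - N - J - D - C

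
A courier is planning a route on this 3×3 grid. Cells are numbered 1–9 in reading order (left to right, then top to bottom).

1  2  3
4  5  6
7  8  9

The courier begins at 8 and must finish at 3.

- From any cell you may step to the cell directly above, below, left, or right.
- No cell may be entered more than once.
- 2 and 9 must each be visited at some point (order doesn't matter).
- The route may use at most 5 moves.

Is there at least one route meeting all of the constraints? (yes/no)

yes

One route that works: 8 → 9 → 6 → 5 → 2 → 3.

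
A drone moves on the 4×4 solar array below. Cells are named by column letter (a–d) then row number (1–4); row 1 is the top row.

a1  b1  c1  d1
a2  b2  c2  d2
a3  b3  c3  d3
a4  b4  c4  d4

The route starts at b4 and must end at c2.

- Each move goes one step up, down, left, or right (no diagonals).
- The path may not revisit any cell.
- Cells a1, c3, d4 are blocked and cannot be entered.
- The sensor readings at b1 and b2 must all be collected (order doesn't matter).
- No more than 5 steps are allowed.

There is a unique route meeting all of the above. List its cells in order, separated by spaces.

The budget equals the shortest possible length, so every move has to be on a shortest route through the required cells.
Route from b4: up 3 to b1, right 1 to c1, down 1 to c2 — 5 moves in all.
Check: all required cells visited; 5 ≤ 5 moves.

b4 b3 b2 b1 c1 c2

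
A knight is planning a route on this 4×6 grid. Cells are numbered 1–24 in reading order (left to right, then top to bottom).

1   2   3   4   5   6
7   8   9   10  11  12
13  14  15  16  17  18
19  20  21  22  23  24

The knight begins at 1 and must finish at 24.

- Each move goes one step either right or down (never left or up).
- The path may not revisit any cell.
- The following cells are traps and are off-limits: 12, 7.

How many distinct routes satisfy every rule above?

30

A right/down-only route from 1 to 24 makes exactly 3 down-moves and 5 right-moves in some order.
With no other constraints that would be C(8,3) = 56 routes.
Subtract routes through each blocked cell (inclusion–exclusion for overlaps): − through 7: 21 − through 12: 6 + through 7&12: 1 → 30.
That gives 30 routes.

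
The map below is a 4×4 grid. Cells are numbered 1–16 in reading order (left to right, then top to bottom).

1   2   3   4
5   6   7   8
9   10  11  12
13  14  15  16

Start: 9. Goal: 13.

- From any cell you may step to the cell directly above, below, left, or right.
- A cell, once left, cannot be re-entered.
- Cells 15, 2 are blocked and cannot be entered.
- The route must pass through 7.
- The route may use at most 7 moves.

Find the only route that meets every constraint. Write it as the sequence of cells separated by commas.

Any route must reach 7 and still end at 13 within 7 moves, so the order of the required stops is forced.
Route from 9: up 1 to 5, right 2 to 7, down 1 to 11, left 1 to 10, down 1 to 14, left 1 to 13 — 7 moves in all.
Check: all required cells visited; 7 ≤ 7 moves.

9, 5, 6, 7, 11, 10, 14, 13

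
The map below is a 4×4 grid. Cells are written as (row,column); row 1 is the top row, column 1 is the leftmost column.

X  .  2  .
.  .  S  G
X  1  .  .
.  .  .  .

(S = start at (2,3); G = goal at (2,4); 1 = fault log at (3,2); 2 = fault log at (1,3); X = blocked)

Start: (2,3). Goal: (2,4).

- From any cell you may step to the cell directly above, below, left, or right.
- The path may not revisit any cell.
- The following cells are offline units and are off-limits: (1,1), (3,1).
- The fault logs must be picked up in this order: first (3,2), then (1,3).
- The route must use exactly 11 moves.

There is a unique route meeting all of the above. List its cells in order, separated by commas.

(2,3), (3,3), (3,4), (4,4), (4,3), (4,2), (3,2), (2,2), (1,2), (1,3), (1,4), (2,4)

The waypoints must appear in the order (3,2), (1,3), with no cell reused.
Route from (2,3): down to (3,3), right to (3,4), down to (4,4), 2× left (reaching (4,2)), 3× up (reaching (1,2)), 2× right (reaching (1,4)), down to (2,4) — 11 moves in all.
Check: order respected (1 at step 6, 2 at step 9); 11 moves as required.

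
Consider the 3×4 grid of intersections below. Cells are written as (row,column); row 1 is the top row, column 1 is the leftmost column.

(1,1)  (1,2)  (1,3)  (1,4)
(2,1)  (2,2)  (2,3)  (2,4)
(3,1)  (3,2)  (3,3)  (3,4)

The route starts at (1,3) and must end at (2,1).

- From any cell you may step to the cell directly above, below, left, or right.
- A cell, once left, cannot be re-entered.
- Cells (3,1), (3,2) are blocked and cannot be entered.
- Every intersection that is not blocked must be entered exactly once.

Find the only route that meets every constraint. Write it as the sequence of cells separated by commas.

Need to visit all 10 open cells exactly once, starting at (1,3) and ending at (2,1).
Cell (3,4) has only two open neighbours ((2,4) and (3,3)), so the path must pass straight through it: one of those is the cell it's entered from and the other is where it exits.
Route from (1,3): right to (1,4), 2× down (reaching (3,4)), left to (3,3), up to (2,3), left to (2,2), up to (1,2), left to (1,1), down to (2,1) — 9 moves in all.
Check: all 10 open cells covered.

(1,3), (1,4), (2,4), (3,4), (3,3), (2,3), (2,2), (1,2), (1,1), (2,1)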